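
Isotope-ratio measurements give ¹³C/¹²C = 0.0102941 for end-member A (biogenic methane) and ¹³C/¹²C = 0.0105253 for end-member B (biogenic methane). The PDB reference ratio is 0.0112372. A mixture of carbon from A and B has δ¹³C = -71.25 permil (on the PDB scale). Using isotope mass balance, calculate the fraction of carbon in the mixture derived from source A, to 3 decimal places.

0.384

δ_A = (0.0102941/0.0112372 − 1)×1000 = (0.916073 − 1)×1000 = -83.927 permil
δ_B = (0.0105253/0.0112372 − 1)×1000 = (0.936648 − 1)×1000 = -63.352 permil
f_A = (δ_mix − δ_B)/(δ_A − δ_B) = (-71.25 − (-63.352))/(-83.927 − (-63.352))
f_A = -7.898 / -20.575 = 0.3839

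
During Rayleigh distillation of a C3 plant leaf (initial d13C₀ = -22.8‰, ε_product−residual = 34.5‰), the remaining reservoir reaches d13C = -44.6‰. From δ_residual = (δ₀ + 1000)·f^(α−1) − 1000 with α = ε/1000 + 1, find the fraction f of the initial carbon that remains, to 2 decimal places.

0.52

α − 1 = ε/1000 = 0.0345
(δ_res + 1000)/(δ₀ + 1000) = (-44.6 + 1000)/(-22.8 + 1000) = 955.4/977.2 = 0.977691
f = 0.977691^(1/0.0345) = exp(ln(0.977691)/0.0345) = exp(-0.02256/0.0345)
f = exp(-0.6539) = 0.5200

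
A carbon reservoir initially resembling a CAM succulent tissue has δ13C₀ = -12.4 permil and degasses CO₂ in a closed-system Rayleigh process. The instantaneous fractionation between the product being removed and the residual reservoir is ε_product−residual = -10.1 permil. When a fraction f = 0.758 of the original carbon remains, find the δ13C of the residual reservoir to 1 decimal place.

Rayleigh residual: δ_res = (δ₀ + 1000)·f^(α−1) − 1000
α = ε/1000 + 1 = 0.98990, so α − 1 = -0.01010
f^(α−1) = 0.758^(-0.01010) = 1.002802
δ_res = (-12.4 + 1000) × 1.002802 − 1000 = 990.368 − 1000 = -9.63 permil

-9.6 permil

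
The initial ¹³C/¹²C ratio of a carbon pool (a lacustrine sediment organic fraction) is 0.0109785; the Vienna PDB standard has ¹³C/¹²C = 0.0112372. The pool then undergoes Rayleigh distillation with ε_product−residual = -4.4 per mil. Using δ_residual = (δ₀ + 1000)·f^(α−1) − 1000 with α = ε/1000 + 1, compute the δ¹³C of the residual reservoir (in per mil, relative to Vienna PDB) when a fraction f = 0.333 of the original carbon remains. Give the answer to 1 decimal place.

δ₀ = (0.0109785/0.0112372 − 1)×1000 = (0.976978 − 1)×1000 = -23.022 per mil
α − 1 = ε/1000 = -0.0044
f^(α−1) = 0.333^(-0.0044) = 1.004850
δ_res = (-23.022 + 1000) × 1.004850 − 1000 = 981.717 − 1000 = -18.28 per mil

-18.3 per mil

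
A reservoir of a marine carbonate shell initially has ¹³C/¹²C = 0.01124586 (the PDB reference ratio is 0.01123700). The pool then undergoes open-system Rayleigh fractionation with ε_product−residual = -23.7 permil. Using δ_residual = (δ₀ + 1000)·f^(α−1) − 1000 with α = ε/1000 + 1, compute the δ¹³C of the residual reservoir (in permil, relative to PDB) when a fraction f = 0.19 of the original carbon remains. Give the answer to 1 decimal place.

41.0 permil

δ₀ = (0.01124586/0.01123700 − 1)×1000 = (1.000788 − 1)×1000 = 0.788 permil
α − 1 = ε/1000 = -0.0237
f^(α−1) = 0.19^(-0.0237) = 1.040144
δ_res = (0.788 + 1000) × 1.040144 − 1000 = 1040.964 − 1000 = 40.96 permil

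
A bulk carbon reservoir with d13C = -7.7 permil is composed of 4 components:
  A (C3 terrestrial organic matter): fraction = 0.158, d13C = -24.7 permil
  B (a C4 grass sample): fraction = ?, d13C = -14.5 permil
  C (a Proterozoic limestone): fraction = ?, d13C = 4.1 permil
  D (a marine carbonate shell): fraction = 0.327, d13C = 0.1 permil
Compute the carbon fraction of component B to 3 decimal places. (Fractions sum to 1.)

0.319

Let f_B and f_C be the unknown fractions; fractions sum to 1 so f_B + f_C = 0.515.
Mass balance: Σ fᵢ·δᵢ = δ_bulk ⇒ f_B·(-14.5) + f_C·(4.1) = -7.7 − (-3.870) = -3.830
Substitute f_C = 0.515 − f_B:
f_B·(-14.5 − 4.1) = -3.830 − 0.515×(4.1) = -5.942
f_B = -5.942 / -18.6 = 0.3194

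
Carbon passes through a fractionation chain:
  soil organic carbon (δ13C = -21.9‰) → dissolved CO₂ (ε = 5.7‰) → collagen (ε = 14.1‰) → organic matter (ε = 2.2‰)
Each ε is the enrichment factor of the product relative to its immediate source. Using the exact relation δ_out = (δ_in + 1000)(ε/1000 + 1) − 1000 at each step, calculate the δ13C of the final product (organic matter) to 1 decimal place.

-0.3‰

step 1: δ = (-21.90 + 1000)·(5.7/1000 + 1) − 1000 = -16.32‰
step 2: δ = (-16.32 + 1000)·(14.1/1000 + 1) − 1000 = -2.46‰
step 3: δ = (-2.46 + 1000)·(2.2/1000 + 1) − 1000 = -0.26‰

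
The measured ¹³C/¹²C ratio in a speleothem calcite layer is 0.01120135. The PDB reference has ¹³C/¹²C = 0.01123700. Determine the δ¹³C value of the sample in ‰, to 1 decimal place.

δ¹³C = (R_sample / R_standard − 1) × 1000
R_sample / R_standard = 0.01120135 / 0.01123700 = 0.996827
δ¹³C = (0.996827 − 1) × 1000 = -3.17‰

-3.2‰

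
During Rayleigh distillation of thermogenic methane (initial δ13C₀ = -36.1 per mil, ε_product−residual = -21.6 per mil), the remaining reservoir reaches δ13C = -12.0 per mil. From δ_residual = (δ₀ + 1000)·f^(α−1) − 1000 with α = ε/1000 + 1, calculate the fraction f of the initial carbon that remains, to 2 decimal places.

0.32

α − 1 = ε/1000 = -0.0216
(δ_res + 1000)/(δ₀ + 1000) = (-12.0 + 1000)/(-36.1 + 1000) = 988.0/963.9 = 1.025003
f = 1.025003^(1/-0.0216) = exp(ln(1.025003)/-0.0216) = exp(0.02470/-0.0216)
f = exp(-1.1433) = 0.3188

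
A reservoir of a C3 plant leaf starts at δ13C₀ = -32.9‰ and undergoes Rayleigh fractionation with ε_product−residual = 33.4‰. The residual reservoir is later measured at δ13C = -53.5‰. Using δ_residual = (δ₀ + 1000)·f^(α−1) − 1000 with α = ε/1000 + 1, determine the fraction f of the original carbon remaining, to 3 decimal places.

0.525

α − 1 = ε/1000 = 0.0334
(δ_res + 1000)/(δ₀ + 1000) = (-53.5 + 1000)/(-32.9 + 1000) = 946.5/967.1 = 0.978699
f = 0.978699^(1/0.0334) = exp(ln(0.978699)/0.0334) = exp(-0.02153/0.0334)
f = exp(-0.6446) = 0.5249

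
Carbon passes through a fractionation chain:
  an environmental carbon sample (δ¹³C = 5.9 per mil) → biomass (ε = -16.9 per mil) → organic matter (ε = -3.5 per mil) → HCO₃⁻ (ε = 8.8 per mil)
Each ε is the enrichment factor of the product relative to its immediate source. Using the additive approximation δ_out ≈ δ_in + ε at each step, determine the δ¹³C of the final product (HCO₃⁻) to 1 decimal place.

step 1: δ ≈ 5.9 + (-16.9) = -11.0 per mil
step 2: δ ≈ -11.0 + (-3.5) = -14.5 per mil
step 3: δ ≈ -14.5 + (8.8) = -5.7 per mil

-5.7 per mil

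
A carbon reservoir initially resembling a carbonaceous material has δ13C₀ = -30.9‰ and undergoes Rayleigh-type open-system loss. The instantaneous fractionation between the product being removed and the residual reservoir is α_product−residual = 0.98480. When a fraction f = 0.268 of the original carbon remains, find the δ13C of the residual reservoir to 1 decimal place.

-11.3‰

Rayleigh residual: δ_res = (δ₀ + 1000)·f^(α−1) − 1000
α − 1 = -0.01520
f^(α−1) = 0.268^(-0.01520) = 1.020217
δ_res = (-30.9 + 1000) × 1.020217 − 1000 = 988.692 − 1000 = -11.31‰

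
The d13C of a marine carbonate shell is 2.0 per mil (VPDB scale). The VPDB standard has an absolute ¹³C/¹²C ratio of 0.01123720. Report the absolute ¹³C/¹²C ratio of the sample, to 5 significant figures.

0.011260

R_sample = R_standard × (d13C/1000 + 1)
R_sample = 0.01123720 × (2.0/1000 + 1) = 0.01123720 × 1.002000
R_sample = 0.0112597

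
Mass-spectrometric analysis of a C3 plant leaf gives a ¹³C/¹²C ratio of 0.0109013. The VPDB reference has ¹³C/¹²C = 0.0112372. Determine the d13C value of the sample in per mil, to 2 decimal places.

d13C = (R_sample / R_standard − 1) × 1000
R_sample / R_standard = 0.0109013 / 0.0112372 = 0.970108
d13C = (0.970108 − 1) × 1000 = -29.892 per mil

-29.89 per mil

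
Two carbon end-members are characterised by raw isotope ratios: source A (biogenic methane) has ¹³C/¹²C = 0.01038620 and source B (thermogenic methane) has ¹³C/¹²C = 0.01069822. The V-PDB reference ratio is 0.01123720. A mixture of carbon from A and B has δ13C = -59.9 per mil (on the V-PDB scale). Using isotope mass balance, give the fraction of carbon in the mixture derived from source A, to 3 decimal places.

δ_A = (0.01038620/0.01123720 − 1)×1000 = (0.924269 − 1)×1000 = -75.731 per mil
δ_B = (0.01069822/0.01123720 − 1)×1000 = (0.952036 − 1)×1000 = -47.964 per mil
f_A = (δ_mix − δ_B)/(δ_A − δ_B) = (-59.9 − (-47.964))/(-75.731 − (-47.964))
f_A = -11.936 / -27.767 = 0.4299

0.430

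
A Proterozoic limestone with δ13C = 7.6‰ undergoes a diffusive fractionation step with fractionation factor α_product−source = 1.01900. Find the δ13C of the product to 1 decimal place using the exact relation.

26.7‰

δ_product = (δ_source + 1000)·α − 1000
δ_product = (7.6 + 1000) × 1.01900 − 1000
δ_product = 1026.744 − 1000 = 26.74‰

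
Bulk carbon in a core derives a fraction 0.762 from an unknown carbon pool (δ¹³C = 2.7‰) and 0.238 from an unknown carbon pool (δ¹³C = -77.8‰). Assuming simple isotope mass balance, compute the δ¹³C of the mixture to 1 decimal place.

-16.5‰

δ_mix = f_A·δ_A + f_B·δ_B
δ_mix = 0.762 × (2.7) + 0.238 × (-77.8)
δ_mix = 2.06 + -18.52 = -16.46‰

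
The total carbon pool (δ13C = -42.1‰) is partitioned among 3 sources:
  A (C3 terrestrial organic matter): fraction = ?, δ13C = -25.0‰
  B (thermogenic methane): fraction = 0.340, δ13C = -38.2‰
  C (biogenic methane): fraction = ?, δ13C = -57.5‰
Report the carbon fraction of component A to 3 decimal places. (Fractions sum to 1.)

Let f_A and f_C be the unknown fractions; fractions sum to 1 so f_A + f_C = 0.660.
Mass balance: Σ fᵢ·δᵢ = δ_bulk ⇒ f_A·(-25.0) + f_C·(-57.5) = -42.1 − (-12.988) = -29.112
Substitute f_C = 0.660 − f_A:
f_A·(-25.0 − -57.5) = -29.112 − 0.660×(-57.5) = 8.838
f_A = 8.838 / 32.5 = 0.2719

0.272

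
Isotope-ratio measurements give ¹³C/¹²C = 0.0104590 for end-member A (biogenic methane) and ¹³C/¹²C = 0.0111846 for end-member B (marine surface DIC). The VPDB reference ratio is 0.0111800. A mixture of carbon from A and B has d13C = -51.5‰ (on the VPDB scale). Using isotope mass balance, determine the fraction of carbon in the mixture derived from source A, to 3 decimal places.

δ_A = (0.0104590/0.0111800 − 1)×1000 = (0.935510 − 1)×1000 = -64.490‰
δ_B = (0.0111846/0.0111800 − 1)×1000 = (1.000411 − 1)×1000 = 0.411‰
f_A = (δ_mix − δ_B)/(δ_A − δ_B) = (-51.5 − (0.411))/(-64.490 − (0.411))
f_A = -51.911 / -64.902 = 0.7998

0.800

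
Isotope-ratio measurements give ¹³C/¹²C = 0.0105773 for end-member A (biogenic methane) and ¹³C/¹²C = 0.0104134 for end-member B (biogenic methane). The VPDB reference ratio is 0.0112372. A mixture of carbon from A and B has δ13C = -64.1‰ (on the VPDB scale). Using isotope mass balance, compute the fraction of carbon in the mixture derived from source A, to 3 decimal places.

0.631

δ_A = (0.0105773/0.0112372 − 1)×1000 = (0.941275 − 1)×1000 = -58.725‰
δ_B = (0.0104134/0.0112372 − 1)×1000 = (0.926690 − 1)×1000 = -73.310‰
f_A = (δ_mix − δ_B)/(δ_A − δ_B) = (-64.1 − (-73.310))/(-58.725 − (-73.310))
f_A = 9.210 / 14.585 = 0.6315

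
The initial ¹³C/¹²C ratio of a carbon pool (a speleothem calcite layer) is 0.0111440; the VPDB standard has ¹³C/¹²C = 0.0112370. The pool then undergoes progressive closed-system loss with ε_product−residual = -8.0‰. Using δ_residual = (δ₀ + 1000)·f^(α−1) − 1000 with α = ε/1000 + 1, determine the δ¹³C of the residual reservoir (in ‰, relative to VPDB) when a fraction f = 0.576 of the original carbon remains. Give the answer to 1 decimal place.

-3.9‰

δ₀ = (0.0111440/0.0112370 − 1)×1000 = (0.991724 − 1)×1000 = -8.276‰
α − 1 = ε/1000 = -0.0080
f^(α−1) = 0.576^(-0.0080) = 1.004423
δ_res = (-8.276 + 1000) × 1.004423 − 1000 = 996.110 − 1000 = -3.89‰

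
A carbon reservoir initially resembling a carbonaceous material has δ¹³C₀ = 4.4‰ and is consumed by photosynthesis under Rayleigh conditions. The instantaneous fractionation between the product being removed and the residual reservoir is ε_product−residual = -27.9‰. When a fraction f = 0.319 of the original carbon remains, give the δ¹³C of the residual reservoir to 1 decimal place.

Rayleigh residual: δ_res = (δ₀ + 1000)·f^(α−1) − 1000
α = ε/1000 + 1 = 0.97210, so α − 1 = -0.02790
f^(α−1) = 0.319^(-0.02790) = 1.032391
δ_res = (4.4 + 1000) × 1.032391 − 1000 = 1036.934 − 1000 = 36.93‰

36.9‰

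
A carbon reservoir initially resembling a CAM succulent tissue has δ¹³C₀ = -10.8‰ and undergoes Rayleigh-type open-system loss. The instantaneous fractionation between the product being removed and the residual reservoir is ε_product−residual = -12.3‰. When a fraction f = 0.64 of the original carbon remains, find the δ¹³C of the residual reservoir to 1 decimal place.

Rayleigh residual: δ_res = (δ₀ + 1000)·f^(α−1) − 1000
α = ε/1000 + 1 = 0.98770, so α − 1 = -0.01230
f^(α−1) = 0.64^(-0.01230) = 1.005504
δ_res = (-10.8 + 1000) × 1.005504 − 1000 = 994.645 − 1000 = -5.36‰

-5.4‰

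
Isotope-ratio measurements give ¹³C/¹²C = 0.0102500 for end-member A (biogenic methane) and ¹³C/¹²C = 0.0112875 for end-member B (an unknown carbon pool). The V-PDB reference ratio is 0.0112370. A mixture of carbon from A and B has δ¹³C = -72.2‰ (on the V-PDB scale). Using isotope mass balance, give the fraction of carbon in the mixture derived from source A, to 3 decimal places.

δ_A = (0.0102500/0.0112370 − 1)×1000 = (0.912165 − 1)×1000 = -87.835‰
δ_B = (0.0112875/0.0112370 − 1)×1000 = (1.004494 − 1)×1000 = 4.494‰
f_A = (δ_mix − δ_B)/(δ_A − δ_B) = (-72.2 − (4.494))/(-87.835 − (4.494))
f_A = -76.694 / -92.329 = 0.8307

0.831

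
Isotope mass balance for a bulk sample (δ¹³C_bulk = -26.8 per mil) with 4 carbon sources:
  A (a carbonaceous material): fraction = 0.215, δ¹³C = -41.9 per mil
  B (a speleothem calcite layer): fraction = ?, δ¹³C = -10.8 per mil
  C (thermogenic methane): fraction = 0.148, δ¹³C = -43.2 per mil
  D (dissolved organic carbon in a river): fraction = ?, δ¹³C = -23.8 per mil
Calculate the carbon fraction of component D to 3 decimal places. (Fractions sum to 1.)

0.348

Let f_D and f_B be the unknown fractions; fractions sum to 1 so f_D + f_B = 0.637.
Mass balance: Σ fᵢ·δᵢ = δ_bulk ⇒ f_D·(-23.8) + f_B·(-10.8) = -26.8 − (-15.402) = -11.398
Substitute f_B = 0.637 − f_D:
f_D·(-23.8 − -10.8) = -11.398 − 0.637×(-10.8) = -4.518
f_D = -4.518 / -13.0 = 0.3476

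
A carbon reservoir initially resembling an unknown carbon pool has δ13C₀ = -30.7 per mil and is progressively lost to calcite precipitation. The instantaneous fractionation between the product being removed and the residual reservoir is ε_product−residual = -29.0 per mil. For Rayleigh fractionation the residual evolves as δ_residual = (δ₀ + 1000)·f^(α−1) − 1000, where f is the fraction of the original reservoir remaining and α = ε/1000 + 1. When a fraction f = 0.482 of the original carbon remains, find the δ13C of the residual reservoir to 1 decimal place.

-10.0 per mil

Rayleigh residual: δ_res = (δ₀ + 1000)·f^(α−1) − 1000
α = ε/1000 + 1 = 0.97100, so α − 1 = -0.02900
f^(α−1) = 0.482^(-0.02900) = 1.021390
δ_res = (-30.7 + 1000) × 1.021390 − 1000 = 990.033 − 1000 = -9.97 per mil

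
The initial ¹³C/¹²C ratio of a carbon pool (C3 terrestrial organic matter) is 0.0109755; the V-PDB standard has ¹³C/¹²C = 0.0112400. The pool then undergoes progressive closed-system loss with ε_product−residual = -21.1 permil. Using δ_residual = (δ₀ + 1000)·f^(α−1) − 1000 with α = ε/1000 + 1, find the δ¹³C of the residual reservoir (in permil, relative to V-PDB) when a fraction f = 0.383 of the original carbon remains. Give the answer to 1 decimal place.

-3.6 permil

δ₀ = (0.0109755/0.0112400 − 1)×1000 = (0.976468 − 1)×1000 = -23.532 permil
α − 1 = ε/1000 = -0.0211
f^(α−1) = 0.383^(-0.0211) = 1.020457
δ_res = (-23.532 + 1000) × 1.020457 − 1000 = 996.443 − 1000 = -3.56 permil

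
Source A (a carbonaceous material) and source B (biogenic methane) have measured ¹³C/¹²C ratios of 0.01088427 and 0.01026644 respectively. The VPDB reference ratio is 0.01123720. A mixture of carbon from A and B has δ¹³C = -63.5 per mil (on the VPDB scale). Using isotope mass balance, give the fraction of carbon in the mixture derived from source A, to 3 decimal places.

0.416

δ_A = (0.01088427/0.01123720 − 1)×1000 = (0.968593 − 1)×1000 = -31.407 per mil
δ_B = (0.01026644/0.01123720 − 1)×1000 = (0.913612 − 1)×1000 = -86.388 per mil
f_A = (δ_mix − δ_B)/(δ_A − δ_B) = (-63.5 − (-86.388))/(-31.407 − (-86.388))
f_A = 22.888 / 54.981 = 0.4163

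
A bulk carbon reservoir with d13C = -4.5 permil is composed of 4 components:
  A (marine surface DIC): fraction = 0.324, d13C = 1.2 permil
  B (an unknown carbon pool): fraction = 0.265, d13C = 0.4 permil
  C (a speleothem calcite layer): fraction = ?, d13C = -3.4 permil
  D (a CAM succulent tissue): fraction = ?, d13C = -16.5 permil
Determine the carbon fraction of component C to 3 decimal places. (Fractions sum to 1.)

0.136

Let f_C and f_D be the unknown fractions; fractions sum to 1 so f_C + f_D = 0.411.
Mass balance: Σ fᵢ·δᵢ = δ_bulk ⇒ f_C·(-3.4) + f_D·(-16.5) = -4.5 − (0.495) = -4.995
Substitute f_D = 0.411 − f_C:
f_C·(-3.4 − -16.5) = -4.995 − 0.411×(-16.5) = 1.787
f_C = 1.787 / 13.1 = 0.1364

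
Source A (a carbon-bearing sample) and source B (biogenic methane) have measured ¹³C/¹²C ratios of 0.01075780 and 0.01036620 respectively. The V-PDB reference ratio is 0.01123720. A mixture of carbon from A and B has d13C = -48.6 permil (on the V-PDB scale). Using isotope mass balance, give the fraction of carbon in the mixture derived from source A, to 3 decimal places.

δ_A = (0.01075780/0.01123720 − 1)×1000 = (0.957338 − 1)×1000 = -42.662 permil
δ_B = (0.01036620/0.01123720 − 1)×1000 = (0.922490 − 1)×1000 = -77.510 permil
f_A = (δ_mix − δ_B)/(δ_A − δ_B) = (-48.6 − (-77.510))/(-42.662 − (-77.510))
f_A = 28.910 / 34.849 = 0.8296

0.830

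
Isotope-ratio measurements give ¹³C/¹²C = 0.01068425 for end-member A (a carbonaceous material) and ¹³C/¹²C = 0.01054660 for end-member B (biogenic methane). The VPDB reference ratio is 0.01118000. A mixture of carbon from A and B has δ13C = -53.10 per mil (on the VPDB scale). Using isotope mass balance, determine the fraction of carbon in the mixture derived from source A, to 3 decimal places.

0.289

δ_A = (0.01068425/0.01118000 − 1)×1000 = (0.955657 − 1)×1000 = -44.343 per mil
δ_B = (0.01054660/0.01118000 − 1)×1000 = (0.943345 − 1)×1000 = -56.655 per mil
f_A = (δ_mix − δ_B)/(δ_A − δ_B) = (-53.10 − (-56.655))/(-44.343 − (-56.655))
f_A = 3.555 / 12.312 = 0.2887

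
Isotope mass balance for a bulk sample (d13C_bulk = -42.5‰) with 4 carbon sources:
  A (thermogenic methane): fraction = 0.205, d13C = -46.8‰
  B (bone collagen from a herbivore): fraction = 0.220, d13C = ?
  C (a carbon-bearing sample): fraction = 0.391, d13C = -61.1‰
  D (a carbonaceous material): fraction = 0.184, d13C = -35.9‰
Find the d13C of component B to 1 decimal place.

-11.0‰

Isotope mass balance: δ_bulk = Σ fᵢ·δᵢ.
-42.5 = 0.205×(-46.8) + 0.220×δ_B + 0.391×(-61.1) + 0.184×(-35.9)
0.220·δ_B = -42.5 − (-40.090) = -2.410
δ_B = -2.410 / 0.220 = -10.96‰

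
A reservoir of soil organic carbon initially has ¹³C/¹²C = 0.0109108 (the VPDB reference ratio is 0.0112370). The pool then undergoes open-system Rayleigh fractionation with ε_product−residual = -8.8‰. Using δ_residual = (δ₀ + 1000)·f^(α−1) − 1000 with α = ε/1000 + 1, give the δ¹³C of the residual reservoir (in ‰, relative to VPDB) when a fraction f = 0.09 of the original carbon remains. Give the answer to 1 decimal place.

δ₀ = (0.0109108/0.0112370 − 1)×1000 = (0.970971 − 1)×1000 = -29.029‰
α − 1 = ε/1000 = -0.0088
f^(α−1) = 0.09^(-0.0088) = 1.021416
δ_res = (-29.029 + 1000) × 1.021416 − 1000 = 991.765 − 1000 = -8.23‰

-8.2‰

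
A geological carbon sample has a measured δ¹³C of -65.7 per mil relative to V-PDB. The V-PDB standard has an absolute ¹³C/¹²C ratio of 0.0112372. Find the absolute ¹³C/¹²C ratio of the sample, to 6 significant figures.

R_sample = R_standard × (δ¹³C/1000 + 1)
R_sample = 0.0112372 × (-65.7/1000 + 1) = 0.0112372 × 0.934300
R_sample = 0.0104989

0.0104989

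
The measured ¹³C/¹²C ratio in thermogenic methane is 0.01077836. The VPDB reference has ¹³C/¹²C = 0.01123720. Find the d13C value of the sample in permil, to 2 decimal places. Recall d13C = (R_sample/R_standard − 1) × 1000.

-40.83 permil

d13C = (R_sample / R_standard − 1) × 1000
R_sample / R_standard = 0.01077836 / 0.01123720 = 0.959168
d13C = (0.959168 − 1) × 1000 = -40.832 permil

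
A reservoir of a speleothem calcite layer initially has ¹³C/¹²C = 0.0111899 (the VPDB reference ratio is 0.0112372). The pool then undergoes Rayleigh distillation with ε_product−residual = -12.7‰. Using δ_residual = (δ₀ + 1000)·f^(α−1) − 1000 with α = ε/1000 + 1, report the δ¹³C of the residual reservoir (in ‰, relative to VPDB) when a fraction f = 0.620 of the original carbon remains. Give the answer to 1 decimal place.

δ₀ = (0.0111899/0.0112372 − 1)×1000 = (0.995791 − 1)×1000 = -4.209‰
α − 1 = ε/1000 = -0.0127
f^(α−1) = 0.620^(-0.0127) = 1.006090
δ_res = (-4.209 + 1000) × 1.006090 − 1000 = 1001.855 − 1000 = 1.85‰

1.9‰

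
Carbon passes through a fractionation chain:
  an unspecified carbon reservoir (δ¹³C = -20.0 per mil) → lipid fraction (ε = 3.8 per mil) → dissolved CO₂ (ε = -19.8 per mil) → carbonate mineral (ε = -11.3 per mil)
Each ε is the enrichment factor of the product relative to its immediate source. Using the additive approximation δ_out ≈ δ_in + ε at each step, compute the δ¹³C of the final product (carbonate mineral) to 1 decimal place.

step 1: δ ≈ -20.0 + (3.8) = -16.2 per mil
step 2: δ ≈ -16.2 + (-19.8) = -36.0 per mil
step 3: δ ≈ -36.0 + (-11.3) = -47.3 per mil

-47.3 per mil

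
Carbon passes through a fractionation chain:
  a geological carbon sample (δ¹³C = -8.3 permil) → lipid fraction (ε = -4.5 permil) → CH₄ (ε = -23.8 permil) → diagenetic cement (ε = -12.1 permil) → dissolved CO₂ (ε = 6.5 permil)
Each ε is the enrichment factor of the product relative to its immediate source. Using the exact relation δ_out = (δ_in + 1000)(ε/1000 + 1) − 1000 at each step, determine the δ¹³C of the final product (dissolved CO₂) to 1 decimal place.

step 1: δ = (-8.30 + 1000)·(-4.5/1000 + 1) − 1000 = -12.76 permil
step 2: δ = (-12.76 + 1000)·(-23.8/1000 + 1) − 1000 = -36.26 permil
step 3: δ = (-36.26 + 1000)·(-12.1/1000 + 1) − 1000 = -47.92 permil
step 4: δ = (-47.92 + 1000)·(6.5/1000 + 1) − 1000 = -41.73 permil

-41.7 permil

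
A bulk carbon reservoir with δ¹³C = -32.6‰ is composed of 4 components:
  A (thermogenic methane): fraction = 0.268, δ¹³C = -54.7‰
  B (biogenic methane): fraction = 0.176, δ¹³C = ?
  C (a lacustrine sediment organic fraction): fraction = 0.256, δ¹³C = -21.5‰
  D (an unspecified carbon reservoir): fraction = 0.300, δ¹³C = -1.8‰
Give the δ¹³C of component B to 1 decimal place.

Isotope mass balance: δ_bulk = Σ fᵢ·δᵢ.
-32.6 = 0.268×(-54.7) + 0.176×δ_B + 0.256×(-21.5) + 0.300×(-1.8)
0.176·δ_B = -32.6 − (-20.704) = -11.896
δ_B = -11.896 / 0.176 = -67.59‰

-67.6‰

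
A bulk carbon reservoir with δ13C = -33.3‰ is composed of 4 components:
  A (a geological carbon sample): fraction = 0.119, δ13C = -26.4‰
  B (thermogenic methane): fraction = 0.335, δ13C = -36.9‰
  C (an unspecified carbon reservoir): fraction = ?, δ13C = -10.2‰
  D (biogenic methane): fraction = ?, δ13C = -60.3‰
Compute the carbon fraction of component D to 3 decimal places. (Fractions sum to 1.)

Let f_D and f_C be the unknown fractions; fractions sum to 1 so f_D + f_C = 0.546.
Mass balance: Σ fᵢ·δᵢ = δ_bulk ⇒ f_D·(-60.3) + f_C·(-10.2) = -33.3 − (-15.503) = -17.797
Substitute f_C = 0.546 − f_D:
f_D·(-60.3 − -10.2) = -17.797 − 0.546×(-10.2) = -12.228
f_D = -12.228 / -50.1 = 0.2441

0.244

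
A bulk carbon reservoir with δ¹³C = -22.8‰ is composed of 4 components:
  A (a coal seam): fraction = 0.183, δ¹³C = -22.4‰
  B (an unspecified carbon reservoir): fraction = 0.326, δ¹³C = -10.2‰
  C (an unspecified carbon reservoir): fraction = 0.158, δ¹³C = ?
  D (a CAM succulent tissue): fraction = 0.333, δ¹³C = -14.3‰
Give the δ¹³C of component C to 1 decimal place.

-67.2‰

Isotope mass balance: δ_bulk = Σ fᵢ·δᵢ.
-22.8 = 0.183×(-22.4) + 0.326×(-10.2) + 0.158×δ_C + 0.333×(-14.3)
0.158·δ_C = -22.8 − (-12.186) = -10.614
δ_C = -10.614 / 0.158 = -67.18‰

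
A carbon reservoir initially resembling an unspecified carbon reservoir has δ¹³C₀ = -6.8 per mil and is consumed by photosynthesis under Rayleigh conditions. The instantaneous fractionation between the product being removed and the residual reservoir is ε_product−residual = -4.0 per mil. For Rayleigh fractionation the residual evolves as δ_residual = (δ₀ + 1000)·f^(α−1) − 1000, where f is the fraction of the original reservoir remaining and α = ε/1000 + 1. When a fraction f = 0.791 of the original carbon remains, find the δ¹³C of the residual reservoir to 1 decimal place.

Rayleigh residual: δ_res = (δ₀ + 1000)·f^(α−1) − 1000
α = ε/1000 + 1 = 0.99600, so α − 1 = -0.00400
f^(α−1) = 0.791^(-0.00400) = 1.000938
δ_res = (-6.8 + 1000) × 1.000938 − 1000 = 994.132 − 1000 = -5.87 per mil

-5.9 per mil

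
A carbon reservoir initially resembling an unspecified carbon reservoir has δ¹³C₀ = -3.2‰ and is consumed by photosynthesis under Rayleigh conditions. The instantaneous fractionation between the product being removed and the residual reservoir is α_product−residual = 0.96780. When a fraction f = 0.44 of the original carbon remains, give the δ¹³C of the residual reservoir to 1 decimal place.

Rayleigh residual: δ_res = (δ₀ + 1000)·f^(α−1) − 1000
α − 1 = -0.03220
f^(α−1) = 0.44^(-0.03220) = 1.026788
δ_res = (-3.2 + 1000) × 1.026788 − 1000 = 1023.502 − 1000 = 23.50‰

23.5‰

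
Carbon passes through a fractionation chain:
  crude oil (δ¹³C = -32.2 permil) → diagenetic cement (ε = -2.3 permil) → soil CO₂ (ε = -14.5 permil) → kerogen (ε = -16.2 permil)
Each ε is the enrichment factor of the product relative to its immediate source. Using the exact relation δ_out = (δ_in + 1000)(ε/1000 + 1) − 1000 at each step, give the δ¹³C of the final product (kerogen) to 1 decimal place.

step 1: δ = (-32.20 + 1000)·(-2.3/1000 + 1) − 1000 = -34.43 permil
step 2: δ = (-34.43 + 1000)·(-14.5/1000 + 1) − 1000 = -48.43 permil
step 3: δ = (-48.43 + 1000)·(-16.2/1000 + 1) − 1000 = -63.84 permil

-63.8 permil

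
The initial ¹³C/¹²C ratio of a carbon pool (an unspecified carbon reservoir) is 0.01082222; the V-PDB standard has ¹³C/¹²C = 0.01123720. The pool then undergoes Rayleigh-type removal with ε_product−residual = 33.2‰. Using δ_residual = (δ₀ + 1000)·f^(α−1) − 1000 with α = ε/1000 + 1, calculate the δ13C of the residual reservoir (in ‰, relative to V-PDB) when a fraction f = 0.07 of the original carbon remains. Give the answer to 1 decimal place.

-118.3‰

δ₀ = (0.01082222/0.01123720 − 1)×1000 = (0.963071 − 1)×1000 = -36.929‰
α − 1 = ε/1000 = 0.0332
f^(α−1) = 0.07^(0.0332) = 0.915498
δ_res = (-36.929 + 1000) × 0.915498 − 1000 = 881.689 − 1000 = -118.31‰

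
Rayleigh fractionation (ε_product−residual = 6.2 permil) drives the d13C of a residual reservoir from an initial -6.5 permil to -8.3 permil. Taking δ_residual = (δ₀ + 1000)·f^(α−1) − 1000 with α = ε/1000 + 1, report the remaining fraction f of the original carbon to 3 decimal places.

0.746

α − 1 = ε/1000 = 0.0062
(δ_res + 1000)/(δ₀ + 1000) = (-8.3 + 1000)/(-6.5 + 1000) = 991.7/993.5 = 0.998188
f = 0.998188^(1/0.0062) = exp(ln(0.998188)/0.0062) = exp(-0.00181/0.0062)
f = exp(-0.2925) = 0.7464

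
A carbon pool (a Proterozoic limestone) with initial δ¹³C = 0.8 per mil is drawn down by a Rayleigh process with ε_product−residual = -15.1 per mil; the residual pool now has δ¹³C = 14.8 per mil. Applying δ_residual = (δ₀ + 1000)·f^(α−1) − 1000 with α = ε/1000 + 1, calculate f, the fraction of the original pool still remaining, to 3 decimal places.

α − 1 = ε/1000 = -0.0151
(δ_res + 1000)/(δ₀ + 1000) = (14.8 + 1000)/(0.8 + 1000) = 1014.8/1000.8 = 1.013989
f = 1.013989^(1/-0.0151) = exp(ln(1.013989)/-0.0151) = exp(0.01389/-0.0151)
f = exp(-0.9200) = 0.3985

0.399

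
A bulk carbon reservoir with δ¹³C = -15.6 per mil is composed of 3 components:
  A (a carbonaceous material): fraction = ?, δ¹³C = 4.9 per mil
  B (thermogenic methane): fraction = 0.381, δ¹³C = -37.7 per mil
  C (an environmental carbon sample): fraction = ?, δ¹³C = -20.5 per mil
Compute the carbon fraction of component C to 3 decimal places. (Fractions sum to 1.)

Let f_C and f_A be the unknown fractions; fractions sum to 1 so f_C + f_A = 0.619.
Mass balance: Σ fᵢ·δᵢ = δ_bulk ⇒ f_C·(-20.5) + f_A·(4.9) = -15.6 − (-14.364) = -1.236
Substitute f_A = 0.619 − f_C:
f_C·(-20.5 − 4.9) = -1.236 − 0.619×(4.9) = -4.269
f_C = -4.269 / -25.4 = 0.1681

0.168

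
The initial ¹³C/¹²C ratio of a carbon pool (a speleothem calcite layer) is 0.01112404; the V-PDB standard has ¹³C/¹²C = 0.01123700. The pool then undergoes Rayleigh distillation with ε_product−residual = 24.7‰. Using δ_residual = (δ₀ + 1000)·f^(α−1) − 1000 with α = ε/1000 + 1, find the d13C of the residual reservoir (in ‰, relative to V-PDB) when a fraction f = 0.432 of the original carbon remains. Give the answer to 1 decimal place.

-30.4‰

δ₀ = (0.01112404/0.01123700 − 1)×1000 = (0.989947 − 1)×1000 = -10.053‰
α − 1 = ε/1000 = 0.0247
f^(α−1) = 0.432^(0.0247) = 0.979482
δ_res = (-10.053 + 1000) × 0.979482 − 1000 = 969.636 − 1000 = -30.36‰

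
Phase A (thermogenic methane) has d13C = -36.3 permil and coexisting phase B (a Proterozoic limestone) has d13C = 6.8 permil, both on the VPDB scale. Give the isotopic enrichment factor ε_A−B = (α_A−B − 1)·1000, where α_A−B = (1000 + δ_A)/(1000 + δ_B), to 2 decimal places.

-42.81 permil

α_A−B = (1000 + -36.3) / (1000 + 6.8) = 963.7 / 1006.8 = 0.957191
ε_A−B = (0.957191 − 1) × 1000 = -42.809 permil
(The approximation ε ≈ δ_A − δ_B would give -43.1 permil.)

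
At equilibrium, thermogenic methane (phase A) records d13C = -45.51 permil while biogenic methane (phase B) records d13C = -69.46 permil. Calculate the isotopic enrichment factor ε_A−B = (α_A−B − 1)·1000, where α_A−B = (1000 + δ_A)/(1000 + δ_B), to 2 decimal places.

25.74 permil

α_A−B = (1000 + -45.51) / (1000 + -69.46) = 954.49 / 930.54 = 1.025738
ε_A−B = (1.025738 − 1) × 1000 = 25.738 permil
(The approximation ε ≈ δ_A − δ_B would give 23.95 permil.)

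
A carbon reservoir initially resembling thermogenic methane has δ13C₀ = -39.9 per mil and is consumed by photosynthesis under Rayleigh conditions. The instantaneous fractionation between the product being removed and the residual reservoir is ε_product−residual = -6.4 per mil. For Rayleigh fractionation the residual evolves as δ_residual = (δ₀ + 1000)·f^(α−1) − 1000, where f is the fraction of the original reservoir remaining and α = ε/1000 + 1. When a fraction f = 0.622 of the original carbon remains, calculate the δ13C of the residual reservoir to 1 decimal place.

Rayleigh residual: δ_res = (δ₀ + 1000)·f^(α−1) − 1000
α = ε/1000 + 1 = 0.99360, so α − 1 = -0.00640
f^(α−1) = 0.622^(-0.00640) = 1.003043
δ_res = (-39.9 + 1000) × 1.003043 − 1000 = 963.022 − 1000 = -36.98 per mil

-37.0 per mil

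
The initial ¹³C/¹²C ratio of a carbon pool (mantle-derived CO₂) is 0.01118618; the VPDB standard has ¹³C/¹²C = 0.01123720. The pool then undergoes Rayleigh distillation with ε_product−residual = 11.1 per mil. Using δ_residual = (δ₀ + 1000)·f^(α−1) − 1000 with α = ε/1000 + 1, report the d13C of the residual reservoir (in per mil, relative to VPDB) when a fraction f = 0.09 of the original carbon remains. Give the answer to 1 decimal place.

δ₀ = (0.01118618/0.01123720 − 1)×1000 = (0.995460 − 1)×1000 = -4.540 per mil
α − 1 = ε/1000 = 0.0111
f^(α−1) = 0.09^(0.0111) = 0.973626
δ_res = (-4.540 + 1000) × 0.973626 − 1000 = 969.205 − 1000 = -30.79 per mil

-30.8 per mil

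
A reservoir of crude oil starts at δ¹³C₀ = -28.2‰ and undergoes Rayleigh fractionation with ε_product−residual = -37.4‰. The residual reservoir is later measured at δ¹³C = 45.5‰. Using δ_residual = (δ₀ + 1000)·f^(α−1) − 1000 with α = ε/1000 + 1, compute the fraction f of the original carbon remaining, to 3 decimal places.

0.142

α − 1 = ε/1000 = -0.0374
(δ_res + 1000)/(δ₀ + 1000) = (45.5 + 1000)/(-28.2 + 1000) = 1045.5/971.8 = 1.075839
f = 1.075839^(1/-0.0374) = exp(ln(1.075839)/-0.0374) = exp(0.07310/-0.0374)
f = exp(-1.9546) = 0.1416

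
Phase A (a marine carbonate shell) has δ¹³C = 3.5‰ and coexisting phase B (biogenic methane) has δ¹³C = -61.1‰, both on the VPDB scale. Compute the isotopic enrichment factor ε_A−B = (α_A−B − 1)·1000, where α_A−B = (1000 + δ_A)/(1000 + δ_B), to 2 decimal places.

α_A−B = (1000 + 3.5) / (1000 + -61.1) = 1003.5 / 938.9 = 1.068804
ε_A−B = (1.068804 − 1) × 1000 = 68.804‰
(The approximation ε ≈ δ_A − δ_B would give 64.6‰.)

68.80‰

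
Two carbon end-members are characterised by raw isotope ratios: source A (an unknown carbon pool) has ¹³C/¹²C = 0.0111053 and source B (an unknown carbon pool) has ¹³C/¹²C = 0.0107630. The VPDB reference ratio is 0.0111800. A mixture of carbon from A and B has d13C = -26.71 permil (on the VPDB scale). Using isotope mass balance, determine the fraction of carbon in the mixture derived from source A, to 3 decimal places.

0.346

δ_A = (0.0111053/0.0111800 − 1)×1000 = (0.993318 − 1)×1000 = -6.682 permil
δ_B = (0.0107630/0.0111800 − 1)×1000 = (0.962701 − 1)×1000 = -37.299 permil
f_A = (δ_mix − δ_B)/(δ_A − δ_B) = (-26.71 − (-37.299))/(-6.682 − (-37.299))
f_A = 10.589 / 30.617 = 0.3458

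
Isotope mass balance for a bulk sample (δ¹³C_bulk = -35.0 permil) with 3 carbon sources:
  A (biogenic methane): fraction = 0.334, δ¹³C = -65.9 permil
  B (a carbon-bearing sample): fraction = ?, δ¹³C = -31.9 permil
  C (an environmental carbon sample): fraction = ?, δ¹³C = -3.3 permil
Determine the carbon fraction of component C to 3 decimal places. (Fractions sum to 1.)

Let f_C and f_B be the unknown fractions; fractions sum to 1 so f_C + f_B = 0.666.
Mass balance: Σ fᵢ·δᵢ = δ_bulk ⇒ f_C·(-3.3) + f_B·(-31.9) = -35.0 − (-22.011) = -12.989
Substitute f_B = 0.666 − f_C:
f_C·(-3.3 − -31.9) = -12.989 − 0.666×(-31.9) = 8.256
f_C = 8.256 / 28.6 = 0.2887

0.289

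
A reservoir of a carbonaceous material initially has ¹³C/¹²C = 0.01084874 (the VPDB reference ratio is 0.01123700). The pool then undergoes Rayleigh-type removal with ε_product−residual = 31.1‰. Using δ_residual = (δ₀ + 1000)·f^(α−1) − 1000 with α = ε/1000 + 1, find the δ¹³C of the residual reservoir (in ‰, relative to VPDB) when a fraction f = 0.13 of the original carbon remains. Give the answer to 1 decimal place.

-93.9‰

δ₀ = (0.01084874/0.01123700 − 1)×1000 = (0.965448 − 1)×1000 = -34.552‰
α − 1 = ε/1000 = 0.0311
f^(α−1) = 0.13^(0.0311) = 0.938520
δ_res = (-34.552 + 1000) × 0.938520 − 1000 = 906.093 − 1000 = -93.91‰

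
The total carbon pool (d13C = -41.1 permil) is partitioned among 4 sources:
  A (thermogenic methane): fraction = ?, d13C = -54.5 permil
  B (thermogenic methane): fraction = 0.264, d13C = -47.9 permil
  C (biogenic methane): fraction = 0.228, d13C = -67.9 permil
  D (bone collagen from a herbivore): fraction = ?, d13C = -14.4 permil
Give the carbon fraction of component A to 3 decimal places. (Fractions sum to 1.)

Let f_A and f_D be the unknown fractions; fractions sum to 1 so f_A + f_D = 0.508.
Mass balance: Σ fᵢ·δᵢ = δ_bulk ⇒ f_A·(-54.5) + f_D·(-14.4) = -41.1 − (-28.127) = -12.973
Substitute f_D = 0.508 − f_A:
f_A·(-54.5 − -14.4) = -12.973 − 0.508×(-14.4) = -5.658
f_A = -5.658 / -40.1 = 0.1411

0.141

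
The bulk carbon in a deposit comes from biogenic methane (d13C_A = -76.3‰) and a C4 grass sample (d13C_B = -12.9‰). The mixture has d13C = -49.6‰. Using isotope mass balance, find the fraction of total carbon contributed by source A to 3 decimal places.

0.579

δ_mix = f_A·δ_A + (1 − f_A)·δ_B  ⇒  f_A = (δ_mix − δ_B)/(δ_A − δ_B)
f_A = (-49.6 − (-12.9)) / (-76.3 − (-12.9))
f_A = -36.7 / -63.4 = 0.5789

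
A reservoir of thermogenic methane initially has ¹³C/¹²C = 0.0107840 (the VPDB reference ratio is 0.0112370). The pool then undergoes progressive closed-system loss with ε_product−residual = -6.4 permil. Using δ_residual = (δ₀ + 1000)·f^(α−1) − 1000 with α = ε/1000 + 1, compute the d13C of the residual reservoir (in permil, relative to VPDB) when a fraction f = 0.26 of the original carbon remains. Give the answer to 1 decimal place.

δ₀ = (0.0107840/0.0112370 − 1)×1000 = (0.959687 − 1)×1000 = -40.313 permil
α − 1 = ε/1000 = -0.0064
f^(α−1) = 0.26^(-0.0064) = 1.008659
δ_res = (-40.313 + 1000) × 1.008659 − 1000 = 967.996 − 1000 = -32.00 permil

-32.0 permil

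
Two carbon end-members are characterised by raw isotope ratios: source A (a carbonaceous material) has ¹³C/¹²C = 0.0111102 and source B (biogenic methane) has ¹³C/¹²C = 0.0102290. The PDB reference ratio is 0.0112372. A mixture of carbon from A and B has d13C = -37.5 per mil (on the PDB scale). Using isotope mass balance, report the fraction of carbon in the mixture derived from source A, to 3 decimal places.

0.666

δ_A = (0.0111102/0.0112372 − 1)×1000 = (0.988698 − 1)×1000 = -11.302 per mil
δ_B = (0.0102290/0.0112372 − 1)×1000 = (0.910280 − 1)×1000 = -89.720 per mil
f_A = (δ_mix − δ_B)/(δ_A − δ_B) = (-37.5 − (-89.720))/(-11.302 − (-89.720))
f_A = 52.220 / 78.418 = 0.6659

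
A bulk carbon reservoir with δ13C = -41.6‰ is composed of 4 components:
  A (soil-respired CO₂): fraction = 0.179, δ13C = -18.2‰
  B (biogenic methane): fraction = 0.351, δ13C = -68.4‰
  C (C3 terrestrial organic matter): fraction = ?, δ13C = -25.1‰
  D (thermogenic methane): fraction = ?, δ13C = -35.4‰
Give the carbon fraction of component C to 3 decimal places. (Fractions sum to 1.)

0.224

Let f_C and f_D be the unknown fractions; fractions sum to 1 so f_C + f_D = 0.470.
Mass balance: Σ fᵢ·δᵢ = δ_bulk ⇒ f_C·(-25.1) + f_D·(-35.4) = -41.6 − (-27.266) = -14.334
Substitute f_D = 0.470 − f_C:
f_C·(-25.1 − -35.4) = -14.334 − 0.470×(-35.4) = 2.304
f_C = 2.304 / 10.3 = 0.2237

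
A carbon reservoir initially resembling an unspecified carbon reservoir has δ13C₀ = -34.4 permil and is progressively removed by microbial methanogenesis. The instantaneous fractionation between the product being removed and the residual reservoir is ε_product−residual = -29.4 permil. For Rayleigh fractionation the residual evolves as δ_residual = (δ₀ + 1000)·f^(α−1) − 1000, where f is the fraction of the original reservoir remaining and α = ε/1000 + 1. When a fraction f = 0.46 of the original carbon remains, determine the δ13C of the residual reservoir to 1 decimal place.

-12.1 permil

Rayleigh residual: δ_res = (δ₀ + 1000)·f^(α−1) − 1000
α = ε/1000 + 1 = 0.97060, so α − 1 = -0.02940
f^(α−1) = 0.46^(-0.02940) = 1.023093
δ_res = (-34.4 + 1000) × 1.023093 − 1000 = 987.898 − 1000 = -12.10 permil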